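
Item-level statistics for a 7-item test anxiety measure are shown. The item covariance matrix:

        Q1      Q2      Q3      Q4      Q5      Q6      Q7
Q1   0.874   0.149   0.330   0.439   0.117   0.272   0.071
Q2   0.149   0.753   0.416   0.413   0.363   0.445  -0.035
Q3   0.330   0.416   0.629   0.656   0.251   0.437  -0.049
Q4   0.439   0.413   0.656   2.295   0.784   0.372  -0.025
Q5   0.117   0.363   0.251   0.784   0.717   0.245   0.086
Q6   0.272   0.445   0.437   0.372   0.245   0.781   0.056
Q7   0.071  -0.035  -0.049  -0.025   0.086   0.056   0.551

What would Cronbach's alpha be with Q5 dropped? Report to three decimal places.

α = 0.688

Remaining items: Q1, Q2, Q3, Q4, Q6, Q7 (k = 6).
Σσᵢ² = 0.874 + 0.753 + 0.629 + 2.295 + 0.781 + 0.551 = 5.883
σ²_total = 5.883 + 2 × 3.947 = 13.777
α (item deleted) = (6/5)·(1 − 5.883/13.777) = 0.688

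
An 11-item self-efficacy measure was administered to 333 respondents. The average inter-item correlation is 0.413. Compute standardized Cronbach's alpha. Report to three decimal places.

Standardized α = k·r̄ / (1 + (k−1)·r̄) = 11 × 0.413 / (1 + 10 × 0.413)
  = 4.5430 / 5.1300 = 0.886

standardized Cronbach's alpha = 0.886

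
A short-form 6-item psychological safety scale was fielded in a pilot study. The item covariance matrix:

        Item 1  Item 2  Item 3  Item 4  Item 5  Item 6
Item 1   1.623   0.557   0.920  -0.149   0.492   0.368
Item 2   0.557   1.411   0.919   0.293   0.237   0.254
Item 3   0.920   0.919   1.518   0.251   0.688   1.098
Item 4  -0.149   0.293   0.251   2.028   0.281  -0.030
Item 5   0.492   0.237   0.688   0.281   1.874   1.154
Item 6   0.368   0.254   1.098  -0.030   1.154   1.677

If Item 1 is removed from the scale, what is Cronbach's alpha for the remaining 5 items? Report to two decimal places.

α = 0.68

Remaining items: Item 2, Item 3, Item 4, Item 5, Item 6 (k = 5).
ΣVar(i) = 1.411 + 1.518 + 2.028 + 1.874 + 1.677 = 8.508
total variance = 8.508 + 2 × 5.145 = 18.798
α (item deleted) = (5/4)·(1 − 8.508/18.798) = 0.68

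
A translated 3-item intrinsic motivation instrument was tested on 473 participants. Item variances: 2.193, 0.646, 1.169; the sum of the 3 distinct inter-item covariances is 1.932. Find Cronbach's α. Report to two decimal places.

sum of item variances = 2.193 + 0.646 + 1.169 = 4.008
Sum of distinct covariances = 1.932
Var(T) = sum of item variances + 2·Σcov = 4.008 + 2 × 1.932 = 7.872
α = (3/2)·(1 − 4.008/7.872) = 0.74

α = 0.74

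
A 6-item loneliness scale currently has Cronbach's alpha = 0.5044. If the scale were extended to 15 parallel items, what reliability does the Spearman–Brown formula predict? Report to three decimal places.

Length factor m = 15/6 = 2.5000
α' = m·α / (1 + (m−1)·α)
   = 15/6 × 0.5044 / (1 + (15/6 − 1) × 0.5044)
   = 1.2610 / 1.7566 = 0.718

predicted reliability = 0.718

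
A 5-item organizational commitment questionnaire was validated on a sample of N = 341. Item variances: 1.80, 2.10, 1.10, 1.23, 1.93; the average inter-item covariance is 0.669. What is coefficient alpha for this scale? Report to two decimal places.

α = 0.78

Σσ²ᵢ = 1.80 + 2.10 + 1.10 + 1.23 + 1.93 = 8.16
Sum of the 10 distinct covariances = 10 × 0.669 = 6.690
σ²_total = Σσ²ᵢ + 2·Σcov = 8.16 + 2 × 6.690 = 21.540
α = (5/4)·(1 − 8.16/21.540) = 0.78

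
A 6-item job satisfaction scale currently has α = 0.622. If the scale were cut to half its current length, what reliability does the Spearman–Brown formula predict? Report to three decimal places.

predicted reliability = 0.451

Length factor m = 1/2
α' = m·α / (1 − (1−m)·α)
   = 1/2 × 0.622 / (1 − (1 − 1/2) × 0.622)
   = 0.3110 / 0.6890 = 0.451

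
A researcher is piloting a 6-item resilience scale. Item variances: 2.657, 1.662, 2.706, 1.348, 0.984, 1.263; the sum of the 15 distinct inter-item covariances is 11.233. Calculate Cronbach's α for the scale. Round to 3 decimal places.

α = 0.815

sum of item variances = 2.657 + 1.662 + 2.706 + 1.348 + 0.984 + 1.263 = 10.620
Sum of distinct covariances = 11.233
Var(T) = sum of item variances + 2·Σcov = 10.620 + 2 × 11.233 = 33.086
α = (6/5)·(1 − 10.620/33.086) = 0.815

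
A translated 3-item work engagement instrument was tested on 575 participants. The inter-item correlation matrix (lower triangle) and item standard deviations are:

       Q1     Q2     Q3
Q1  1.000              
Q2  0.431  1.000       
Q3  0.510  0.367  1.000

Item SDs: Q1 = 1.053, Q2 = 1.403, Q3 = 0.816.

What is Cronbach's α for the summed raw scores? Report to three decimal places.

Σσ²ᵢ = 1.053² + 1.403² + 0.816² = 3.7431
Covariances σ_ij = r_ij · s_i · s_j:
  σ(Q1,Q2) = 0.431 × 1.053 × 1.403 = 0.6367
  σ(Q1,Q3) = 0.510 × 1.053 × 0.816 = 0.4382
  σ(Q2,Q3) = 0.367 × 1.403 × 0.816 = 0.4202
σ²_T = Σσ²ᵢ + 2·Σσ_ij = 3.7431 + 2 × 1.4951 = 6.7333
α = (3/2)·(1 − 3.7431/6.7333) = 0.666

Cronbach's α = 0.666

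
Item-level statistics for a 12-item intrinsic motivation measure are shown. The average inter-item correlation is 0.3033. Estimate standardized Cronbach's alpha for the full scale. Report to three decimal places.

α = 0.839

Standardized α = k·r̄ / (1 + (k−1)·r̄) = 12 × 0.3033 / (1 + 11 × 0.3033)
  = 3.6396 / 4.3363 = 0.839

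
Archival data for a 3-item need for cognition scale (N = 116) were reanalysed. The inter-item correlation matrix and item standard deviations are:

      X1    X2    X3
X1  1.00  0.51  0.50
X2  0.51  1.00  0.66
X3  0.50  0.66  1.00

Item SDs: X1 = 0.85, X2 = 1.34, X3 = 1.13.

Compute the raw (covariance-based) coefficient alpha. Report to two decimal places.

coefficient alpha = 0.78

Σσ²ᵢ = 0.85² + 1.34² + 1.13² = 3.7950
Covariances σ_ij = r_ij · s_i · s_j:
  σ(X1,X2) = 0.51 × 0.85 × 1.34 = 0.5809
  σ(X1,X3) = 0.50 × 0.85 × 1.13 = 0.4802
  σ(X2,X3) = 0.66 × 1.34 × 1.13 = 0.9994
σ²_T = Σσ²ᵢ + 2·Σσ_ij = 3.7950 + 2 × 2.0605 = 7.9160
α = (3/2)·(1 − 3.7950/7.9160) = 0.78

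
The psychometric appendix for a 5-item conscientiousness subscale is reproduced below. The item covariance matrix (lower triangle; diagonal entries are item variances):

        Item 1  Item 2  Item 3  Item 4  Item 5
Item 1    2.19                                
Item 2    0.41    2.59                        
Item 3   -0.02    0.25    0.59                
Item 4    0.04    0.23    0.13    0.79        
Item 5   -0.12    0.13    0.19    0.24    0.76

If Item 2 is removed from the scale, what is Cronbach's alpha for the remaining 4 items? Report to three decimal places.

Remaining items: Item 1, Item 3, Item 4, Item 5 (k = 4).
ΣVar(i) = 2.19 + 0.59 + 0.79 + 0.76 = 4.33
total variance = 4.33 + 2 × 0.46 = 5.25
α (item deleted) = (4/3)·(1 − 4.33/5.25) = 0.234

α = 0.234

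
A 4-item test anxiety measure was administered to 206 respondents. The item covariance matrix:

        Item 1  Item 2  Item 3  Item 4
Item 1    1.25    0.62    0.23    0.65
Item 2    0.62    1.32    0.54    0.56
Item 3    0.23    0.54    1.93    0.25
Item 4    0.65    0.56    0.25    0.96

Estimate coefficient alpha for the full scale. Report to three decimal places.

sum of item variances = 1.25 + 1.32 + 1.93 + 0.96 = 5.46
Sum of the distinct covariances = 2.85
total variance = 5.46 + 2 × 2.85 = 11.16
α = (k/(k−1))·(1 − sum of item variances/total variance) = (4/3)·(1 − 5.46/11.16) = 0.681

coefficient alpha = 0.681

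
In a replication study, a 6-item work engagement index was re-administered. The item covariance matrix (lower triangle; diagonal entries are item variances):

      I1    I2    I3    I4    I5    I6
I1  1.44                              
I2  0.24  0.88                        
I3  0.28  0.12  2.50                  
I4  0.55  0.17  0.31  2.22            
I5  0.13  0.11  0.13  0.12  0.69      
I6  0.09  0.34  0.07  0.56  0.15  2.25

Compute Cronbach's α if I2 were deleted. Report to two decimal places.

Cronbach's α = 0.43

Remaining items: I1, I3, I4, I5, I6 (k = 5).
Σσᵢ² = 1.44 + 2.50 + 2.22 + 0.69 + 2.25 = 9.10
σ²_T = 9.10 + 2 × 2.39 = 13.88
α (item deleted) = (5/4)·(1 − 9.10/13.88) = 0.43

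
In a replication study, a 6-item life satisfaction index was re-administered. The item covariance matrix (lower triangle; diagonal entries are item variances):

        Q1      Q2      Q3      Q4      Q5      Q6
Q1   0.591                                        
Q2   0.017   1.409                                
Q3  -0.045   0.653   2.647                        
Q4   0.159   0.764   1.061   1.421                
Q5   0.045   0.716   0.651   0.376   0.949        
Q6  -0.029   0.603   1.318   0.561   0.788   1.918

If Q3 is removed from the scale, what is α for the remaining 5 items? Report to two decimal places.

Remaining items: Q1, Q2, Q4, Q5, Q6 (k = 5).
sum of item variances = 0.591 + 1.409 + 1.421 + 0.949 + 1.918 = 6.288
σ²_T = 6.288 + 2 × 4.000 = 14.288
α (item deleted) = (5/4)·(1 − 6.288/14.288) = 0.70

α = 0.70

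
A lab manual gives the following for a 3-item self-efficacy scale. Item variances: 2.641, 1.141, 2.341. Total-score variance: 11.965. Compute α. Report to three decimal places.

Σσᵢ² = 2.641 + 1.141 + 2.341 = 6.123
α = (k/(k−1))·(1 − Σσᵢ²/σ²_T) = (3/2)·(1 − 6.123/11.965) = 0.732

α = 0.732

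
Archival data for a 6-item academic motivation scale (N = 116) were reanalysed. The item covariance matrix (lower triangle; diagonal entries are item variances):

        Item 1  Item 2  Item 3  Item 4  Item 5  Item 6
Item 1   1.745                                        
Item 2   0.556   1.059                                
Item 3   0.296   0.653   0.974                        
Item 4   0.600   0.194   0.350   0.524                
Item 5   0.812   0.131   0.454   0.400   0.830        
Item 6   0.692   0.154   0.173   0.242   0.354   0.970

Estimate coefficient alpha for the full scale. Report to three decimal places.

Σσᵢ² = 1.745 + 1.059 + 0.974 + 0.524 + 0.830 + 0.970 = 6.102
Σ_{i<j} σ_ij = 6.061
total variance = 6.102 + 2 × 6.061 = 18.224
α = (k/(k−1))·(1 − Σσᵢ²/total variance) = (6/5)·(1 − 6.102/18.224) = 0.798

α = 0.798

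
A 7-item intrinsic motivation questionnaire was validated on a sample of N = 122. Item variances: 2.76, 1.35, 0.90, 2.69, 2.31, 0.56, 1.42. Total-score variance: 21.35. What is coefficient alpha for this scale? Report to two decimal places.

α = 0.51

ΣVar(i) = 2.76 + 1.35 + 0.90 + 2.69 + 2.31 + 0.56 + 1.42 = 11.99
α = (k/(k−1))·(1 − ΣVar(i)/total variance) = (7/6)·(1 − 11.99/21.35) = 0.51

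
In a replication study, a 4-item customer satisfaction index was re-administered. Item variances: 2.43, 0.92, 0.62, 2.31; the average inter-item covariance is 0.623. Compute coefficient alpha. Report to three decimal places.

α = 0.725

sum of item variances = 2.43 + 0.92 + 0.62 + 2.31 = 6.28
Sum of the 6 distinct covariances = 6 × 0.623 = 3.738
Var(T) = sum of item variances + 2·Σcov = 6.28 + 2 × 3.738 = 13.756
α = (4/3)·(1 − 6.28/13.756) = 0.725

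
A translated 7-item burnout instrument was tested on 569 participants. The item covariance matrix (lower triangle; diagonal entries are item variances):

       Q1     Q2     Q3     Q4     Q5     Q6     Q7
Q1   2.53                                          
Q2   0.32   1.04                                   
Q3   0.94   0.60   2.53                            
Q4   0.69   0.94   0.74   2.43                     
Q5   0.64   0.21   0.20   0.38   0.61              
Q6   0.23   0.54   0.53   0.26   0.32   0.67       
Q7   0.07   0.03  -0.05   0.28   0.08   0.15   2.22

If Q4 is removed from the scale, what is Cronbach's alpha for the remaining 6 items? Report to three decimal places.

α = 0.601

Remaining items: Q1, Q2, Q3, Q5, Q6, Q7 (k = 6).
Σσ²ᵢ = 2.53 + 1.04 + 2.53 + 0.61 + 0.67 + 2.22 = 9.60
Var(T) = 9.60 + 2 × 4.81 = 19.22
α (item deleted) = (6/5)·(1 − 9.60/19.22) = 0.601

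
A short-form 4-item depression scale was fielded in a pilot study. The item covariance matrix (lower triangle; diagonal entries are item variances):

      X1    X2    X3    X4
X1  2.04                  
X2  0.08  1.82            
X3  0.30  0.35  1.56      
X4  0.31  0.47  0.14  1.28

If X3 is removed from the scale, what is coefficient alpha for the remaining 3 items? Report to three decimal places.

α = 0.376

Remaining items: X1, X2, X4 (k = 3).
ΣVar(i) = 2.04 + 1.82 + 1.28 = 5.14
σ²_T = 5.14 + 2 × 0.86 = 6.86
α (item deleted) = (3/2)·(1 − 5.14/6.86) = 0.376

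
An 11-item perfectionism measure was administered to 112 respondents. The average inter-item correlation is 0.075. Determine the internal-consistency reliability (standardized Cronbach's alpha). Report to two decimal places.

α = 0.47

Standardized α = k·r̄ / (1 + (k−1)·r̄) = 11 × 0.075 / (1 + 10 × 0.075)
  = 0.8250 / 1.7500 = 0.47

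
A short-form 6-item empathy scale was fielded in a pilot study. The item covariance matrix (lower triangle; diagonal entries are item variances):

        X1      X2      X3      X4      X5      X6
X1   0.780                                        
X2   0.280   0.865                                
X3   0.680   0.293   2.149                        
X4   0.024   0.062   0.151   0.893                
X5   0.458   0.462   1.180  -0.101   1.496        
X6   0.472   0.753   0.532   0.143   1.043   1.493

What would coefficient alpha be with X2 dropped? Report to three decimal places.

α = 0.717

Remaining items: X1, X3, X4, X5, X6 (k = 5).
ΣVar(i) = 0.780 + 2.149 + 0.893 + 1.496 + 1.493 = 6.811
σ²_T = 6.811 + 2 × 4.582 = 15.975
α (item deleted) = (5/4)·(1 − 6.811/15.975) = 0.717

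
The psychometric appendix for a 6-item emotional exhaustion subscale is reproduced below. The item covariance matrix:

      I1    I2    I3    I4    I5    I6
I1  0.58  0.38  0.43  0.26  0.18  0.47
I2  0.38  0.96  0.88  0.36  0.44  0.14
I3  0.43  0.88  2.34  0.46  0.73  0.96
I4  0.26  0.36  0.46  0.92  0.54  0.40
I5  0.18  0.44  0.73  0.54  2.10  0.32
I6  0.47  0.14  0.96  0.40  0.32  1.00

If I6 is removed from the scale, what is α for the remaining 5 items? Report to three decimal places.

Remaining items: I1, I2, I3, I4, I5 (k = 5).
ΣVar(i) = 0.58 + 0.96 + 2.34 + 0.92 + 2.10 = 6.90
Var(T) = 6.90 + 2 × 4.66 = 16.22
α (item deleted) = (5/4)·(1 − 6.90/16.22) = 0.718

α = 0.718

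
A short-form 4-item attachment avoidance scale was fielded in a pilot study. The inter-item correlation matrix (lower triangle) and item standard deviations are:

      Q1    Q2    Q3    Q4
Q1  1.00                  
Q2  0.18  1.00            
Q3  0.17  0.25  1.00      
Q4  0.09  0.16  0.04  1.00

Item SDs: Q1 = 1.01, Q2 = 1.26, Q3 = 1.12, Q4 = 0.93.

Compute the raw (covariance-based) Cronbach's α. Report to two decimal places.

α = 0.42

Σσ²ᵢ = 1.01² + 1.26² + 1.12² + 0.93² = 4.7270
Covariances σ_ij = r_ij · s_i · s_j:
  σ(Q1,Q2) = 0.18 × 1.01 × 1.26 = 0.2291
  σ(Q1,Q3) = 0.17 × 1.01 × 1.12 = 0.1923
  σ(Q1,Q4) = 0.09 × 1.01 × 0.93 = 0.0845
  σ(Q2,Q3) = 0.25 × 1.26 × 1.12 = 0.3528
  σ(Q2,Q4) = 0.16 × 1.26 × 0.93 = 0.1875
  σ(Q3,Q4) = 0.04 × 1.12 × 0.93 = 0.0417
σ²_T = Σσ²ᵢ + 2·Σσ_ij = 4.7270 + 2 × 1.0879 = 6.9028
α = (4/3)·(1 − 4.7270/6.9028) = 0.42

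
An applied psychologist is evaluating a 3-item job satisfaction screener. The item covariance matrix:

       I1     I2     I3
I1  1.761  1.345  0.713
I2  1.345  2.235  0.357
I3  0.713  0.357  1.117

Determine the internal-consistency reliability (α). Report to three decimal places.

α = 0.729

ΣVar(i) = 1.761 + 2.235 + 1.117 = 5.113
Sum of the distinct covariances = 2.415
σ²_total = 5.113 + 2 × 2.415 = 9.943
α = (k/(k−1))·(1 − ΣVar(i)/σ²_total) = (3/2)·(1 − 5.113/9.943) = 0.729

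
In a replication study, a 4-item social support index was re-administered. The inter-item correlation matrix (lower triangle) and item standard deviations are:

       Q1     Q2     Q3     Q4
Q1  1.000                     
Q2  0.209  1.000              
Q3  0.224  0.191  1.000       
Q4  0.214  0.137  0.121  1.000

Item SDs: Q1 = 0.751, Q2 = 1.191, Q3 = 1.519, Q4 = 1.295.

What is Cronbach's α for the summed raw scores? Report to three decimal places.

Σσ²ᵢ = 0.751² + 1.191² + 1.519² + 1.295² = 5.9669
Covariances σ_ij = r_ij · s_i · s_j:
  σ(Q1,Q2) = 0.209 × 0.751 × 1.191 = 0.1869
  σ(Q1,Q3) = 0.224 × 0.751 × 1.519 = 0.2555
  σ(Q1,Q4) = 0.214 × 0.751 × 1.295 = 0.2081
  σ(Q2,Q3) = 0.191 × 1.191 × 1.519 = 0.3455
  σ(Q2,Q4) = 0.137 × 1.191 × 1.295 = 0.2113
  σ(Q3,Q4) = 0.121 × 1.519 × 1.295 = 0.2380
σ²_T = Σσ²ᵢ + 2·Σσ_ij = 5.9669 + 2 × 1.4453 = 8.8575
α = (4/3)·(1 − 5.9669/8.8575) = 0.435

Cronbach's α = 0.435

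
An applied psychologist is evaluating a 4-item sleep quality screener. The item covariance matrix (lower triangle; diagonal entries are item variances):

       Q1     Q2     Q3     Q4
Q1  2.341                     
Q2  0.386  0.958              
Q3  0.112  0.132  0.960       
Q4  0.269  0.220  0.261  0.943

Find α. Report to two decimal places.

α = 0.46

sum of item variances = 2.341 + 0.958 + 0.960 + 0.943 = 5.202
Sum of off-diagonal covariances = 1.380
total variance = 5.202 + 2 × 1.380 = 7.962
α = (k/(k−1))·(1 − sum of item variances/total variance) = (4/3)·(1 − 5.202/7.962) = 0.46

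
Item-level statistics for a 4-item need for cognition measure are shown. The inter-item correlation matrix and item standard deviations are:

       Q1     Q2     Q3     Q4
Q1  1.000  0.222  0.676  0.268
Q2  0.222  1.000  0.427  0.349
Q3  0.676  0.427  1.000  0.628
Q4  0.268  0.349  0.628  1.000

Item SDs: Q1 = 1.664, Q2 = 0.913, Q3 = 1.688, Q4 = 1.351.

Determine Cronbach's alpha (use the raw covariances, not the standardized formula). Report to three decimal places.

Σσ²ᵢ = 1.664² + 0.913² + 1.688² + 1.351² = 8.2770
Covariances σ_ij = r_ij · s_i · s_j:
  σ(Q1,Q2) = 0.222 × 1.664 × 0.913 = 0.3373
  σ(Q1,Q3) = 0.676 × 1.664 × 1.688 = 1.8988
  σ(Q1,Q4) = 0.268 × 1.664 × 1.351 = 0.6025
  σ(Q2,Q3) = 0.427 × 0.913 × 1.688 = 0.6581
  σ(Q2,Q4) = 0.349 × 0.913 × 1.351 = 0.4305
  σ(Q3,Q4) = 0.628 × 1.688 × 1.351 = 1.4321
σ²_T = Σσ²ᵢ + 2·Σσ_ij = 8.2770 + 2 × 5.3593 = 18.9956
α = (4/3)·(1 − 8.2770/18.9956) = 0.752

α = 0.752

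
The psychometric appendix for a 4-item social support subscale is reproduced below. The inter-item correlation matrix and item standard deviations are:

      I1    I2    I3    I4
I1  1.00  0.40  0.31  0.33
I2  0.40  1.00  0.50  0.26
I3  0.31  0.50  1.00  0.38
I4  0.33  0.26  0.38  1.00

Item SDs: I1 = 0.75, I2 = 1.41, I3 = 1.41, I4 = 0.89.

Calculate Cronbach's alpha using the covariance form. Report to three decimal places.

Σσ²ᵢ = 0.75² + 1.41² + 1.41² + 0.89² = 5.3308
Covariances σ_ij = r_ij · s_i · s_j:
  σ(I1,I2) = 0.40 × 0.75 × 1.41 = 0.4230
  σ(I1,I3) = 0.31 × 0.75 × 1.41 = 0.3278
  σ(I1,I4) = 0.33 × 0.75 × 0.89 = 0.2203
  σ(I2,I3) = 0.50 × 1.41 × 1.41 = 0.9940
  σ(I2,I4) = 0.26 × 1.41 × 0.89 = 0.3263
  σ(I3,I4) = 0.38 × 1.41 × 0.89 = 0.4769
σ²_T = Σσ²ᵢ + 2·Σσ_ij = 5.3308 + 2 × 2.7683 = 10.8674
α = (4/3)·(1 − 5.3308/10.8674) = 0.679

α = 0.679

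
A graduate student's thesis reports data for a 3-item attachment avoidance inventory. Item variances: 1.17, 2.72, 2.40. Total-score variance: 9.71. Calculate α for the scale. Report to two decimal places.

sum of item variances = 1.17 + 2.72 + 2.40 = 6.29
α = (k/(k−1))·(1 − sum of item variances/total variance) = (3/2)·(1 − 6.29/9.71) = 0.53

α = 0.53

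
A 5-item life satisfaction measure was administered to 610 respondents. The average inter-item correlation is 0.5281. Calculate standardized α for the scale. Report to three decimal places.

Standardized α = k·r̄ / (1 + (k−1)·r̄) = 5 × 0.5281 / (1 + 4 × 0.5281)
  = 2.6405 / 3.1124 = 0.848

standardized α = 0.848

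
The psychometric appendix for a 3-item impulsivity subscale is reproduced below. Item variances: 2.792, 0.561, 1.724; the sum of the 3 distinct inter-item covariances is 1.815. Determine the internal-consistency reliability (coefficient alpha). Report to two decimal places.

sum of item variances = 2.792 + 0.561 + 1.724 = 5.077
Sum of distinct covariances = 1.815
total variance = sum of item variances + 2·Σcov = 5.077 + 2 × 1.815 = 8.707
α = (3/2)·(1 − 5.077/8.707) = 0.63

α = 0.63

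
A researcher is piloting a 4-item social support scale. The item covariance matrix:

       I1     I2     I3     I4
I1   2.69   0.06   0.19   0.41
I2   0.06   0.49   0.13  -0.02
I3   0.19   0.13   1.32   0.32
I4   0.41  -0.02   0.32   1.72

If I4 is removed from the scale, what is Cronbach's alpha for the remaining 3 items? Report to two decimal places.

Remaining items: I1, I2, I3 (k = 3).
sum of item variances = 2.69 + 0.49 + 1.32 = 4.50
σ²_total = 4.50 + 2 × 0.38 = 5.26
α (item deleted) = (3/2)·(1 − 4.50/5.26) = 0.22

α = 0.22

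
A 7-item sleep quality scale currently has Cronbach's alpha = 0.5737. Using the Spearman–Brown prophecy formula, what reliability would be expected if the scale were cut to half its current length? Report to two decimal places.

predicted reliability = 0.40

Length factor m = 1/2
α' = m·α / (1 − (1−m)·α)
   = 1/2 × 0.5737 / (1 − (1 − 1/2) × 0.5737)
   = 0.2868 / 0.7131 = 0.40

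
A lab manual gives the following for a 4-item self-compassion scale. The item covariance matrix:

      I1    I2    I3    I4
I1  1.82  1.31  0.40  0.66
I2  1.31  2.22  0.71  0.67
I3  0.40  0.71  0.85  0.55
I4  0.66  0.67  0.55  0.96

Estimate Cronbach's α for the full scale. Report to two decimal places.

α = 0.79

Σσ²ᵢ = 1.82 + 2.22 + 0.85 + 0.96 = 5.85
Sum of the distinct covariances = 4.30
σ²_T = 5.85 + 2 × 4.30 = 14.45
α = (k/(k−1))·(1 − Σσ²ᵢ/σ²_T) = (4/3)·(1 − 5.85/14.45) = 0.79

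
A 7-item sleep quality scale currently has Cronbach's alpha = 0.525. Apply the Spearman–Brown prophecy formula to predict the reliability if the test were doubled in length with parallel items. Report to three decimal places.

predicted reliability = 0.689

Length factor m = 2
α' = m·α / (1 + (m−1)·α)
   = 2 × 0.525 / (1 + (2 − 1) × 0.525)
   = 1.0500 / 1.5250 = 0.689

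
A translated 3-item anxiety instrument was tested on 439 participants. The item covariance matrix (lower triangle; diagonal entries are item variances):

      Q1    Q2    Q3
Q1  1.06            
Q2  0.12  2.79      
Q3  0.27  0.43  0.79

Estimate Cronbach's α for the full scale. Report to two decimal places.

Cronbach's α = 0.39

ΣVar(i) = 1.06 + 2.79 + 0.79 = 4.64
Σ_{i<j} σ_ij = 0.82
Var(T) = 4.64 + 2 × 0.82 = 6.28
α = (k/(k−1))·(1 − ΣVar(i)/Var(T)) = (3/2)·(1 − 4.64/6.28) = 0.39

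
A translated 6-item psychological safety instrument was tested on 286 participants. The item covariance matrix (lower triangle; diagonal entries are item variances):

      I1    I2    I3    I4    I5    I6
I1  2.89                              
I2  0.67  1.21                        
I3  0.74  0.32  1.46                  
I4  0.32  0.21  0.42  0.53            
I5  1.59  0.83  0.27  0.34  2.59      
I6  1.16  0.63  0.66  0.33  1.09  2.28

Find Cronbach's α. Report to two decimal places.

ΣVar(i) = 2.89 + 1.21 + 1.46 + 0.53 + 2.59 + 2.28 = 10.96
Sum of off-diagonal covariances = 9.58
σ²_T = 10.96 + 2 × 9.58 = 30.12
α = (k/(k−1))·(1 − ΣVar(i)/σ²_T) = (6/5)·(1 − 10.96/30.12) = 0.76

Cronbach's α = 0.76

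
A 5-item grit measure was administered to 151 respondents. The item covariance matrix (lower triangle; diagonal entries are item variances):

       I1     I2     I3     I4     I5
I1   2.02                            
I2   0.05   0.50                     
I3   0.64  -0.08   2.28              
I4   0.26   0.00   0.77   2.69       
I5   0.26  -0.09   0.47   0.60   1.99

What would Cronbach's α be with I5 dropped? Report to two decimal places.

α = 0.41

Remaining items: I1, I2, I3, I4 (k = 4).
Σσᵢ² = 2.02 + 0.50 + 2.28 + 2.69 = 7.49
total variance = 7.49 + 2 × 1.64 = 10.77
α (item deleted) = (4/3)·(1 − 7.49/10.77) = 0.41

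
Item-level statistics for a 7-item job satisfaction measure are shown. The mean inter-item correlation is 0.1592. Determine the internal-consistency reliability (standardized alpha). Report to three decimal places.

Standardized α = k·r̄ / (1 + (k−1)·r̄) = 7 × 0.1592 / (1 + 6 × 0.1592)
  = 1.1144 / 1.9552 = 0.570

α = 0.570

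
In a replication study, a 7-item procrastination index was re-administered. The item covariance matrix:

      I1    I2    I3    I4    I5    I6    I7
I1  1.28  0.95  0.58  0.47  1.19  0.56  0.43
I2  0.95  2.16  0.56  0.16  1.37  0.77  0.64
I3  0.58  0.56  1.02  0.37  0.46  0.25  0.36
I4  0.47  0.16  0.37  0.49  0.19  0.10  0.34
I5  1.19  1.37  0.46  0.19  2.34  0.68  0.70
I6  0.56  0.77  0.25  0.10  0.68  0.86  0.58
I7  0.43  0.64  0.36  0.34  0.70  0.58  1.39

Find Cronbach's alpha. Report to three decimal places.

Σσᵢ² = 1.28 + 2.16 + 1.02 + 0.49 + 2.34 + 0.86 + 1.39 = 9.54
Sum of off-diagonal covariances = 11.71
Var(T) = 9.54 + 2 × 11.71 = 32.96
α = (k/(k−1))·(1 − Σσᵢ²/Var(T)) = (7/6)·(1 − 9.54/32.96) = 0.829

α = 0.829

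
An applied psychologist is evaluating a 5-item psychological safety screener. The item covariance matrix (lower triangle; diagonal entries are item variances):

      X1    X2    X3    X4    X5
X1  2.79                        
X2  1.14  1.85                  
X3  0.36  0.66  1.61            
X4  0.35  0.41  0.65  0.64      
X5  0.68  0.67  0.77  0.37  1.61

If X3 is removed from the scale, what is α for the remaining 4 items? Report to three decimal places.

α = 0.683

Remaining items: X1, X2, X4, X5 (k = 4).
sum of item variances = 2.79 + 1.85 + 0.64 + 1.61 = 6.89
σ²_T = 6.89 + 2 × 3.62 = 14.13
α (item deleted) = (4/3)·(1 − 6.89/14.13) = 0.683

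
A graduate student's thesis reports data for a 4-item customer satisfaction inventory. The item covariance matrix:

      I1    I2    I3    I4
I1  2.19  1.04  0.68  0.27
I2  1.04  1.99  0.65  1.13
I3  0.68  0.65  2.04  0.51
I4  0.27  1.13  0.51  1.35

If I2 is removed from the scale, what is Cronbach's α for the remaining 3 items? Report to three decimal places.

Remaining items: I1, I3, I4 (k = 3).
sum of item variances = 2.19 + 2.04 + 1.35 = 5.58
σ²_T = 5.58 + 2 × 1.46 = 8.50
α (item deleted) = (3/2)·(1 − 5.58/8.50) = 0.515

α = 0.515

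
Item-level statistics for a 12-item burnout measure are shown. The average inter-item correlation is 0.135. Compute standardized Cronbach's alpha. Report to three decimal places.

Standardized α = k·r̄ / (1 + (k−1)·r̄) = 12 × 0.135 / (1 + 11 × 0.135)
  = 1.6200 / 2.4850 = 0.652

α = 0.652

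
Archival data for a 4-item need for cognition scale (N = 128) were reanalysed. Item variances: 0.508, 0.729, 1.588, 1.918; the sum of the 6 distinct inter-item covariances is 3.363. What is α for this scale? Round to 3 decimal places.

α = 0.782

Σσ²ᵢ = 0.508 + 0.729 + 1.588 + 1.918 = 4.743
Sum of distinct covariances = 3.363
σ²_T = Σσ²ᵢ + 2·Σcov = 4.743 + 2 × 3.363 = 11.469
α = (4/3)·(1 − 4.743/11.469) = 0.782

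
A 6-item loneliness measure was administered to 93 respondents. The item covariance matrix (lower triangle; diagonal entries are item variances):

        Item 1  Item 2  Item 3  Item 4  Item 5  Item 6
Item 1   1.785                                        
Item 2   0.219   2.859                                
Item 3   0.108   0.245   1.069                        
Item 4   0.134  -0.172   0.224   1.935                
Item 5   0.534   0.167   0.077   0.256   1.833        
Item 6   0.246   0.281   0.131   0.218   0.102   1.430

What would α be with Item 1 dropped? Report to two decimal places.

α = 0.31

Remaining items: Item 2, Item 3, Item 4, Item 5, Item 6 (k = 5).
Σσᵢ² = 2.859 + 1.069 + 1.935 + 1.833 + 1.430 = 9.126
Var(T) = 9.126 + 2 × 1.529 = 12.184
α (item deleted) = (5/4)·(1 − 9.126/12.184) = 0.31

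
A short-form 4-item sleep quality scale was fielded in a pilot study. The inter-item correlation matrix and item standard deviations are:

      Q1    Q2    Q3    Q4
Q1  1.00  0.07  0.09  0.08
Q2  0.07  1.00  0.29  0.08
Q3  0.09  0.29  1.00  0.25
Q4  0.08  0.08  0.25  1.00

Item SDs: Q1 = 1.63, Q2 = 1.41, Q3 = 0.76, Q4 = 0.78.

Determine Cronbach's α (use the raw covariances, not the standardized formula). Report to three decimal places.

α = 0.320

Σσ²ᵢ = 1.63² + 1.41² + 0.76² + 0.78² = 5.8310
Covariances σ_ij = r_ij · s_i · s_j:
  σ(Q1,Q2) = 0.07 × 1.63 × 1.41 = 0.1609
  σ(Q1,Q3) = 0.09 × 1.63 × 0.76 = 0.1115
  σ(Q1,Q4) = 0.08 × 1.63 × 0.78 = 0.1017
  σ(Q2,Q3) = 0.29 × 1.41 × 0.76 = 0.3108
  σ(Q2,Q4) = 0.08 × 1.41 × 0.78 = 0.0880
  σ(Q3,Q4) = 0.25 × 0.76 × 0.78 = 0.1482
σ²_T = Σσ²ᵢ + 2·Σσ_ij = 5.8310 + 2 × 0.9211 = 7.6732
α = (4/3)·(1 − 5.8310/7.6732) = 0.320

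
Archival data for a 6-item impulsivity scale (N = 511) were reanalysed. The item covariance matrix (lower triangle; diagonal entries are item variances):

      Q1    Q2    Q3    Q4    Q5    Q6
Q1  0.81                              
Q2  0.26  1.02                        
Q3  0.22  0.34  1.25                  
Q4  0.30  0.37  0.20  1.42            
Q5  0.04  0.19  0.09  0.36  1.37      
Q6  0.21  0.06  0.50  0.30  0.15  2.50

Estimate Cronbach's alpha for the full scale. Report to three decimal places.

Σσᵢ² = 0.81 + 1.02 + 1.25 + 1.42 + 1.37 + 2.50 = 8.37
Sum of off-diagonal covariances = 3.59
Var(T) = 8.37 + 2 × 3.59 = 15.55
α = (k/(k−1))·(1 − Σσᵢ²/Var(T)) = (6/5)·(1 − 8.37/15.55) = 0.554

Cronbach's alpha = 0.554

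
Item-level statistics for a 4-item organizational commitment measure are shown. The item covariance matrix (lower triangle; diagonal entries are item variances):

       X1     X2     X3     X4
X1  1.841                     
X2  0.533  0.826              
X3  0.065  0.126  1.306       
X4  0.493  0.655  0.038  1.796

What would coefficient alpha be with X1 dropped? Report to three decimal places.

coefficient alpha = 0.441

Remaining items: X2, X3, X4 (k = 3).
ΣVar(i) = 0.826 + 1.306 + 1.796 = 3.928
σ²_total = 3.928 + 2 × 0.819 = 5.566
α (item deleted) = (3/2)·(1 − 3.928/5.566) = 0.441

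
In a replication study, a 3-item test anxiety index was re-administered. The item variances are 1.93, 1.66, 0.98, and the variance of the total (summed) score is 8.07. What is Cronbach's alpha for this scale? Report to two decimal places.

ΣVar(i) = 1.93 + 1.66 + 0.98 = 4.57
α = (k/(k−1))·(1 − ΣVar(i)/Var(T)) = (3/2)·(1 − 4.57/8.07) = 0.65

α = 0.65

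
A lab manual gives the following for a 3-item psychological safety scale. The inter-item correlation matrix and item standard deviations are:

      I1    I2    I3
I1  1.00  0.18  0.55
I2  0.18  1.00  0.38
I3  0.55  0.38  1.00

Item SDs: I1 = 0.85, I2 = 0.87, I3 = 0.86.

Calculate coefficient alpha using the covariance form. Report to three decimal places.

coefficient alpha = 0.637

Σσ²ᵢ = 0.85² + 0.87² + 0.86² = 2.2190
Covariances σ_ij = r_ij · s_i · s_j:
  σ(I1,I2) = 0.18 × 0.85 × 0.87 = 0.1331
  σ(I1,I3) = 0.55 × 0.85 × 0.86 = 0.4021
  σ(I2,I3) = 0.38 × 0.87 × 0.86 = 0.2843
σ²_T = Σσ²ᵢ + 2·Σσ_ij = 2.2190 + 2 × 0.8195 = 3.8580
α = (3/2)·(1 − 2.2190/3.8580) = 0.637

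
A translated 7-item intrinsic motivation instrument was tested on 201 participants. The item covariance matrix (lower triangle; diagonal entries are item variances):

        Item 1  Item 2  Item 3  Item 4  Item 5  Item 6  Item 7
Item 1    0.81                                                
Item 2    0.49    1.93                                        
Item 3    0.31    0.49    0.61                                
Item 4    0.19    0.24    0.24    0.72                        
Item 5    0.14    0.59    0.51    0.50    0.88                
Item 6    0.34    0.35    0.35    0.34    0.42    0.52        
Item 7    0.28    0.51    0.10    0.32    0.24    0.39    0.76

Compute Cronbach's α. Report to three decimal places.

α = 0.819

ΣVar(i) = 0.81 + 1.93 + 0.61 + 0.72 + 0.88 + 0.52 + 0.76 = 6.23
Sum of off-diagonal covariances = 7.34
Var(T) = 6.23 + 2 × 7.34 = 20.91
α = (k/(k−1))·(1 − ΣVar(i)/Var(T)) = (7/6)·(1 − 6.23/20.91) = 0.819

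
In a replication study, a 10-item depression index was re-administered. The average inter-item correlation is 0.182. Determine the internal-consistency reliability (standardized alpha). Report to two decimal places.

α = 0.69

Standardized α = k·r̄ / (1 + (k−1)·r̄) = 10 × 0.182 / (1 + 9 × 0.182)
  = 1.8200 / 2.6380 = 0.69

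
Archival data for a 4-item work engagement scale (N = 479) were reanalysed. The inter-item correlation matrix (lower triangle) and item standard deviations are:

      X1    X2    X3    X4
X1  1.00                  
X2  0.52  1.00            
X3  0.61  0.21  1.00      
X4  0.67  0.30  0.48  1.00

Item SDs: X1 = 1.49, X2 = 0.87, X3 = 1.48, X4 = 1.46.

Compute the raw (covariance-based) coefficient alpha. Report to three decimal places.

α = 0.781

Σσ²ᵢ = 1.49² + 0.87² + 1.48² + 1.46² = 7.2990
Covariances σ_ij = r_ij · s_i · s_j:
  σ(X1,X2) = 0.52 × 1.49 × 0.87 = 0.6741
  σ(X1,X3) = 0.61 × 1.49 × 1.48 = 1.3452
  σ(X1,X4) = 0.67 × 1.49 × 1.46 = 1.4575
  σ(X2,X3) = 0.21 × 0.87 × 1.48 = 0.2704
  σ(X2,X4) = 0.30 × 0.87 × 1.46 = 0.3811
  σ(X3,X4) = 0.48 × 1.48 × 1.46 = 1.0372
σ²_T = Σσ²ᵢ + 2·Σσ_ij = 7.2990 + 2 × 5.1655 = 17.6300
α = (4/3)·(1 − 7.2990/17.6300) = 0.781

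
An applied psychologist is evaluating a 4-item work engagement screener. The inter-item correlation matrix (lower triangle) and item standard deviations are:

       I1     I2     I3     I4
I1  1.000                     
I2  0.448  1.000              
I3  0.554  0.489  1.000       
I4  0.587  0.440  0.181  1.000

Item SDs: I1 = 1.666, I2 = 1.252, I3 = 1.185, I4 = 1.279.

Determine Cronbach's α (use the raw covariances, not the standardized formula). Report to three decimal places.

Σσ²ᵢ = 1.666² + 1.252² + 1.185² + 1.279² = 7.3831
Covariances σ_ij = r_ij · s_i · s_j:
  σ(I1,I2) = 0.448 × 1.666 × 1.252 = 0.9345
  σ(I1,I3) = 0.554 × 1.666 × 1.185 = 1.0937
  σ(I1,I4) = 0.587 × 1.666 × 1.279 = 1.2508
  σ(I2,I3) = 0.489 × 1.252 × 1.185 = 0.7255
  σ(I2,I4) = 0.440 × 1.252 × 1.279 = 0.7046
  σ(I3,I4) = 0.181 × 1.185 × 1.279 = 0.2743
σ²_T = Σσ²ᵢ + 2·Σσ_ij = 7.3831 + 2 × 4.9834 = 17.3499
α = (4/3)·(1 − 7.3831/17.3499) = 0.766

α = 0.766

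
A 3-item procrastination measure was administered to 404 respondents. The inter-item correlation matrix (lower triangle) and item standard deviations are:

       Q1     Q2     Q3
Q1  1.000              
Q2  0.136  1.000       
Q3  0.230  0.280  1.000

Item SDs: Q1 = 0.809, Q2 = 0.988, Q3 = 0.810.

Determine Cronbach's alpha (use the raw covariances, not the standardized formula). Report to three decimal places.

Σσ²ᵢ = 0.809² + 0.988² + 0.810² = 2.2867
Covariances σ_ij = r_ij · s_i · s_j:
  σ(Q1,Q2) = 0.136 × 0.809 × 0.988 = 0.1087
  σ(Q1,Q3) = 0.230 × 0.809 × 0.810 = 0.1507
  σ(Q2,Q3) = 0.280 × 0.988 × 0.810 = 0.2241
σ²_T = Σσ²ᵢ + 2·Σσ_ij = 2.2867 + 2 × 0.4835 = 3.2537
α = (3/2)·(1 − 2.2867/3.2537) = 0.446

α = 0.446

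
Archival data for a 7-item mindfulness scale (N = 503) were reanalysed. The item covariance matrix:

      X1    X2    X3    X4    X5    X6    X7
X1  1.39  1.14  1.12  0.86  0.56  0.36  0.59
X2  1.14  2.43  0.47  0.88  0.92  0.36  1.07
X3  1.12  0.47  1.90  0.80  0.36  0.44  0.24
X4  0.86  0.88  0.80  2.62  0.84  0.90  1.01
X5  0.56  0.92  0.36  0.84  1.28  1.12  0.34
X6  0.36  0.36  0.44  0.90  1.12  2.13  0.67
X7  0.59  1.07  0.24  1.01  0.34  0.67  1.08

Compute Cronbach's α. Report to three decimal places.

sum of item variances = 1.39 + 2.43 + 1.90 + 2.62 + 1.28 + 2.13 + 1.08 = 12.83
Sum of the distinct covariances = 15.05
Var(T) = 12.83 + 2 × 15.05 = 42.93
α = (k/(k−1))·(1 − sum of item variances/Var(T)) = (7/6)·(1 − 12.83/42.93) = 0.818

Cronbach's α = 0.818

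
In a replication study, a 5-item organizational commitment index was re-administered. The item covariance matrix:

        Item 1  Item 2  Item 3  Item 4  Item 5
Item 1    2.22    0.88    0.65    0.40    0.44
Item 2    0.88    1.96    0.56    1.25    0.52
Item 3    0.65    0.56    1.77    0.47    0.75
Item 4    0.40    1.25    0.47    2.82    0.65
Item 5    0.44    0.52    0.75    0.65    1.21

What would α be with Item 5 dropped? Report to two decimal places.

α = 0.65

Remaining items: Item 1, Item 2, Item 3, Item 4 (k = 4).
Σσ²ᵢ = 2.22 + 1.96 + 1.77 + 2.82 = 8.77
σ²_total = 8.77 + 2 × 4.21 = 17.19
α (item deleted) = (4/3)·(1 − 8.77/17.19) = 0.65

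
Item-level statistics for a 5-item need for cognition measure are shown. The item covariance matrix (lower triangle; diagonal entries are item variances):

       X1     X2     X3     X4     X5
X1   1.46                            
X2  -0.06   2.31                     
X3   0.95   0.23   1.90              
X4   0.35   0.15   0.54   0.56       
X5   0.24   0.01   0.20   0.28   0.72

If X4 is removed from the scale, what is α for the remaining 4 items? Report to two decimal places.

α = 0.44

Remaining items: X1, X2, X3, X5 (k = 4).
Σσᵢ² = 1.46 + 2.31 + 1.90 + 0.72 = 6.39
σ²_total = 6.39 + 2 × 1.57 = 9.53
α (item deleted) = (4/3)·(1 − 6.39/9.53) = 0.44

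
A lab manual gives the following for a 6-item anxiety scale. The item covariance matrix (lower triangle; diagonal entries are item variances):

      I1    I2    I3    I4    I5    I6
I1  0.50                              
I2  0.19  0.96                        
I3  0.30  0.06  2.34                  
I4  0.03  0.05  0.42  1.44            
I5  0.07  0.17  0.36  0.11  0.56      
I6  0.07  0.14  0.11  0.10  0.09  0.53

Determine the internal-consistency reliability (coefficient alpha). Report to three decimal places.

Σσᵢ² = 0.50 + 0.96 + 2.34 + 1.44 + 0.56 + 0.53 = 6.33
Sum of off-diagonal covariances = 2.27
σ²_total = 6.33 + 2 × 2.27 = 10.87
α = (k/(k−1))·(1 − Σσᵢ²/σ²_total) = (6/5)·(1 − 6.33/10.87) = 0.501

α = 0.501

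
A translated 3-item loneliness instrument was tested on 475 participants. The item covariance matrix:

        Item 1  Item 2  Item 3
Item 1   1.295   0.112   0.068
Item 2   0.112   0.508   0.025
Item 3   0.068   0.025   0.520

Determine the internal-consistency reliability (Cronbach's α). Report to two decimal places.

ΣVar(i) = 1.295 + 0.508 + 0.520 = 2.323
Σ_{i<j} σ_ij = 0.205
σ²_total = 2.323 + 2 × 0.205 = 2.733
α = (k/(k−1))·(1 − ΣVar(i)/σ²_total) = (3/2)·(1 − 2.323/2.733) = 0.23

α = 0.23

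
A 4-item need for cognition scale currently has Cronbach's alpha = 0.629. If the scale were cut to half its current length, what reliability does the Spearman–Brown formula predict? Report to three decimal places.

predicted reliability = 0.459

Length factor m = 1/2
α' = m·α / (1 − (1−m)·α)
   = 1/2 × 0.629 / (1 − (1 − 1/2) × 0.629)
   = 0.3145 / 0.6855 = 0.459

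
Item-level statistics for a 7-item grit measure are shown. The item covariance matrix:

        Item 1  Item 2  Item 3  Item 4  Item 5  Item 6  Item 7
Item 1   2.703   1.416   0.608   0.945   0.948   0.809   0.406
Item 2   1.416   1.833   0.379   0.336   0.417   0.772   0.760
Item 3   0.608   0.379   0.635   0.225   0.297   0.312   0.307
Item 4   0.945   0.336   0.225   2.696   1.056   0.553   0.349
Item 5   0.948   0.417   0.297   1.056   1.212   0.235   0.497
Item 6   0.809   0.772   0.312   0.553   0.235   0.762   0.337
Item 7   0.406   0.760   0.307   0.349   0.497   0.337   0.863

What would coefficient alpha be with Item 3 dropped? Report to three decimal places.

Remaining items: Item 1, Item 2, Item 4, Item 5, Item 6, Item 7 (k = 6).
sum of item variances = 2.703 + 1.833 + 2.696 + 1.212 + 0.762 + 0.863 = 10.069
total variance = 10.069 + 2 × 9.836 = 29.741
α (item deleted) = (6/5)·(1 − 10.069/29.741) = 0.794

coefficient alpha = 0.794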